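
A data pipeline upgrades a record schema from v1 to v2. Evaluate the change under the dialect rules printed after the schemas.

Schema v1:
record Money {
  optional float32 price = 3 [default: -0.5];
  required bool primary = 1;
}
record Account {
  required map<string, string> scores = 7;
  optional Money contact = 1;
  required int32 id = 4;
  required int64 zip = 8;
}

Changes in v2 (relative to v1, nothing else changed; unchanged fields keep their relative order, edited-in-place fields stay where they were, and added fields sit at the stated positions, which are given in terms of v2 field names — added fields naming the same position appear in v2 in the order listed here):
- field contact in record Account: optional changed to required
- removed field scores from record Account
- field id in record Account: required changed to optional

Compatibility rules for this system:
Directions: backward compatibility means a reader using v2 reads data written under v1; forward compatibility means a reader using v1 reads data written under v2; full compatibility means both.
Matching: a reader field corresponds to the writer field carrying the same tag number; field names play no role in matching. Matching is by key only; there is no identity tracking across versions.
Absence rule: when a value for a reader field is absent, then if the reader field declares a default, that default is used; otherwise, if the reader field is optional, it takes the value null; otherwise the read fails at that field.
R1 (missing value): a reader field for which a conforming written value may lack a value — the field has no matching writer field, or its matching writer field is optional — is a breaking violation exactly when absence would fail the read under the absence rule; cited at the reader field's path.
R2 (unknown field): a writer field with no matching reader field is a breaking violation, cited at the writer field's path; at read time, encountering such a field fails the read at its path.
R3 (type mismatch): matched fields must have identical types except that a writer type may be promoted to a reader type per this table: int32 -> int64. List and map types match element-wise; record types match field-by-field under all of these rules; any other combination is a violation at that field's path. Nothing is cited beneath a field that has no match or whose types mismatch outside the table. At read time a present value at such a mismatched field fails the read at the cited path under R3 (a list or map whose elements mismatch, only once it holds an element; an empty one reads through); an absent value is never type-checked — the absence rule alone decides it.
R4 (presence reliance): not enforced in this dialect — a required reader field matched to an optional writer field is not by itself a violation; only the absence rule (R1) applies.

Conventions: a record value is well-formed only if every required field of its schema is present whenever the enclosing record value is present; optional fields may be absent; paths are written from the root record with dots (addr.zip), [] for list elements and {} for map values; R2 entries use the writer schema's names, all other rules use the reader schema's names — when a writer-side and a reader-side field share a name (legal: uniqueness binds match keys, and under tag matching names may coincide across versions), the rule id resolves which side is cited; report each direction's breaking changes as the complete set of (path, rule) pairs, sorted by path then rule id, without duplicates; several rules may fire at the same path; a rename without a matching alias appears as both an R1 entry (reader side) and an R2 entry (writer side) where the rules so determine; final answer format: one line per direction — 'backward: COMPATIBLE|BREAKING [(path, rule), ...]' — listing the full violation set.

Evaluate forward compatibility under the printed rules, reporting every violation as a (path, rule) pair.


forward: BREAKING [(id, R1), (scores, R1)]

each type pair in Account: writer, then reader
forward for Account (reader v1, writer v2):
  scores: no writer-side match
  contact <- contact (Money -> Money, writer required)
  id <- id (int32 -> int32, writer optional)
  zip <- zip (int64 -> int64, writer required)
  contact.price <- contact.price (float32 -> float32, writer optional)
  contact.primary <- contact.primary (bool -> bool, writer required)
  R1 fires at id
  R1 fires at scores
  => 2 violation(s): forward is BREAKING for Account
the rest of the Account diff is inert for this question:
  field contact in record Account: optional changed to required -> fires only in the backward direction of Account, which is not asked here


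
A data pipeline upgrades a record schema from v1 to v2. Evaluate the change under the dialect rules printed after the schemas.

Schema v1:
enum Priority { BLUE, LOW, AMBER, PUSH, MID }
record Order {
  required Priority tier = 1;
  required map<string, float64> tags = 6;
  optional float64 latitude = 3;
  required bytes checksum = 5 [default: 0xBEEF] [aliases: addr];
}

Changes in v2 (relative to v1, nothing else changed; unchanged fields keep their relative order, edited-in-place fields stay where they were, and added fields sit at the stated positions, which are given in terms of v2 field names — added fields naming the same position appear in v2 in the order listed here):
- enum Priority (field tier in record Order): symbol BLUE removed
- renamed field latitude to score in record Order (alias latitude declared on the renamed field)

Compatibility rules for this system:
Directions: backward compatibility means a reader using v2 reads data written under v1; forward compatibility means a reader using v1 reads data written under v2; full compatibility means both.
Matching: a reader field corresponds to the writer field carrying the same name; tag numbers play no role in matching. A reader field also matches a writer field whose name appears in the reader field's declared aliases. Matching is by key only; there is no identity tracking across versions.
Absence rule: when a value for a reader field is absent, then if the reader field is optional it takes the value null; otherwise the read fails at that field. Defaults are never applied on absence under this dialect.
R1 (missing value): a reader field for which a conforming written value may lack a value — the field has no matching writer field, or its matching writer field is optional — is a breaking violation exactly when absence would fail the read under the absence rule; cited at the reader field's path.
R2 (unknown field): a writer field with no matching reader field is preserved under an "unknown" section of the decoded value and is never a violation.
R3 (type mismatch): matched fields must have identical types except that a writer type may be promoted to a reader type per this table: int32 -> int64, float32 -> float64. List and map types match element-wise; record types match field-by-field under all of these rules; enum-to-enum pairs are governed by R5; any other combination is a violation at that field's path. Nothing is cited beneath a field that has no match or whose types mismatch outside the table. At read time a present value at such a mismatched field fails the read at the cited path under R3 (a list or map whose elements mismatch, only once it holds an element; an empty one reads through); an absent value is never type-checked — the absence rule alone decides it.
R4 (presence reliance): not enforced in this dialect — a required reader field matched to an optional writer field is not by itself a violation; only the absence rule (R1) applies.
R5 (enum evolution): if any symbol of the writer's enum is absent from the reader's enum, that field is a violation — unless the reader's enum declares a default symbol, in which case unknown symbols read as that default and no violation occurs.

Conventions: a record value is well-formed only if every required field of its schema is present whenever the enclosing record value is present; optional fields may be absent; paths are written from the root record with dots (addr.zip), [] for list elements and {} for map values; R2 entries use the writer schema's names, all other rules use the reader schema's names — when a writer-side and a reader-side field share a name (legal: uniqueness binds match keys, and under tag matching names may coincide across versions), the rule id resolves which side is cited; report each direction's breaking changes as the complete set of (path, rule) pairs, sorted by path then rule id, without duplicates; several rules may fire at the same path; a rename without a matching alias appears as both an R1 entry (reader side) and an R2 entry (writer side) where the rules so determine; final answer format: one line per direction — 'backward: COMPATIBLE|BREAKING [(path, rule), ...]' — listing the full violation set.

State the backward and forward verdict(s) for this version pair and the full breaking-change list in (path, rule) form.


arrows below run writer -> reader for Order
backward on Order — v2 reading data written by v1:
  tier: paired with writer tier (Priority -> Priority; writer required)
  tags: paired with writer tags (map<string, float64> -> map<string, float64>; writer required)
  score: paired with writer latitude (float64 -> float64; writer optional)
  checksum: paired with writer checksum (bytes -> bytes; writer required)
  violation R5 at tier
  backward on Order therefore BREAKING (1)
forward on Order — v1 reading data written by v2:
  tier: paired with writer tier (Priority -> Priority; writer required)
  tags: paired with writer tags (map<string, float64> -> map<string, float64>; writer required)
  latitude: no writer match
  checksum: paired with writer checksum (bytes -> bytes; writer required)
  writer field score has no reader counterpart
  => forward verdict for Order: COMPATIBLE, no violations

backward: BREAKING [(tier, R5)]; forward: COMPATIBLE []


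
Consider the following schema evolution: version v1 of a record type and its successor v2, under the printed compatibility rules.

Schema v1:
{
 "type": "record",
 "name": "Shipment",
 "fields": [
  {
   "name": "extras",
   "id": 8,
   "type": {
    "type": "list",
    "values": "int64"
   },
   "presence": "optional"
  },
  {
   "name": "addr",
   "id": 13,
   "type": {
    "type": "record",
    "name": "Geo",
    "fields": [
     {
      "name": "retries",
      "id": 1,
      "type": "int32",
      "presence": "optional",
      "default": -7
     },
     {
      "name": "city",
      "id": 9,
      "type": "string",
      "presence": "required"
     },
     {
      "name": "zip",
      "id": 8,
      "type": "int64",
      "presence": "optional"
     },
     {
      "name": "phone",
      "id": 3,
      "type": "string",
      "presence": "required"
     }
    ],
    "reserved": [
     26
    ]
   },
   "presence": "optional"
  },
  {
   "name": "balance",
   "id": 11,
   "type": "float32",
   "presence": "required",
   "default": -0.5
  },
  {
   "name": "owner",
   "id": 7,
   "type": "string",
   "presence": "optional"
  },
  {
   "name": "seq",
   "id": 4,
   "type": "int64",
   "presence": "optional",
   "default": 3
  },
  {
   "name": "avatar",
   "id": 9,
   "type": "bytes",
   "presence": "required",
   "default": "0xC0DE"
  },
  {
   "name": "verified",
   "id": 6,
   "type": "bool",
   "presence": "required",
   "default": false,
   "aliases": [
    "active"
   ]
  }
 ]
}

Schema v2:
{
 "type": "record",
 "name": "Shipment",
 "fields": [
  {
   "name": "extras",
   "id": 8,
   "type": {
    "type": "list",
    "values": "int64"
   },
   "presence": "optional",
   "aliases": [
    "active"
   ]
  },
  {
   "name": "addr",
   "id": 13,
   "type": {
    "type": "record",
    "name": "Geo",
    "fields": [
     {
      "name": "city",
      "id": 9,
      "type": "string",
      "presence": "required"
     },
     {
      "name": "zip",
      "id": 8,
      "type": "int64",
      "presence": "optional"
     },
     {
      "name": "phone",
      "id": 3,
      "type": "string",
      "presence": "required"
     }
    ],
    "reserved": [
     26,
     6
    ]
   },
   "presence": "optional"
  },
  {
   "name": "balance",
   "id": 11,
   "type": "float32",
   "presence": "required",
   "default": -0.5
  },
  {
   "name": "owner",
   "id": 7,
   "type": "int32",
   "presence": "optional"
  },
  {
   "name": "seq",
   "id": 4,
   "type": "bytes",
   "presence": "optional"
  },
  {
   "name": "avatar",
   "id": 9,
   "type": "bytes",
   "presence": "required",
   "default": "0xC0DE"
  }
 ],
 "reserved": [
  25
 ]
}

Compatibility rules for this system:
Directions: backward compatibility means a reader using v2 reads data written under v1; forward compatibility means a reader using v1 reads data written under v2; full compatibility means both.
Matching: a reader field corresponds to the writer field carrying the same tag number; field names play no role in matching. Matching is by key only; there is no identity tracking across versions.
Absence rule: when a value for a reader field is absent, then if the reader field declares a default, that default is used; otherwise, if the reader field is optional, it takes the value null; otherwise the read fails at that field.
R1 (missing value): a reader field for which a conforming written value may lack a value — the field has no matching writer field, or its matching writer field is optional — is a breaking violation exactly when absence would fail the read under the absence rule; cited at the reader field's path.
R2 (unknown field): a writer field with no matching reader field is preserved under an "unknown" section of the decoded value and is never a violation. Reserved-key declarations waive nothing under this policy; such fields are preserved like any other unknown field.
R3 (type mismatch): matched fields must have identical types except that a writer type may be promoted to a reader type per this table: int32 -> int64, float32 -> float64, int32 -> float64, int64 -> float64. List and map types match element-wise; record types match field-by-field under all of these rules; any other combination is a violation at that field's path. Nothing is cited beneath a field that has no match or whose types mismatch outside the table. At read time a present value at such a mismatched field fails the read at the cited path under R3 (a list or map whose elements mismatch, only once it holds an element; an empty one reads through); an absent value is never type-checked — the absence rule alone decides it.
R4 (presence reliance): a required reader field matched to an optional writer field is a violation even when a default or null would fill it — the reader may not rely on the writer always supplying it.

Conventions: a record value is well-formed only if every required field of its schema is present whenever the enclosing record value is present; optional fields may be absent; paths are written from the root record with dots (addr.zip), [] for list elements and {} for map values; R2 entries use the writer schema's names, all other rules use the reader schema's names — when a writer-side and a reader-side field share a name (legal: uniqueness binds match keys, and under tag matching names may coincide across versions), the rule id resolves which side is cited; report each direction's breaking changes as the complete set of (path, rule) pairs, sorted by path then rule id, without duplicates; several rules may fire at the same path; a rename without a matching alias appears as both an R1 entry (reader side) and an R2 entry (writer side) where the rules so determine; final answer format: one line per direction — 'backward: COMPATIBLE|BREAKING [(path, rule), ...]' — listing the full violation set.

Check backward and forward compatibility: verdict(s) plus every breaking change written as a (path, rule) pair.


arrows below run writer -> reader for Shipment
checking backward for Shipment: reader v2 against writer v1:
  extras: paired with writer extras (list<int64> -> list<int64>; writer optional)
  addr: paired with writer addr (Geo -> Geo; writer optional)
  balance: paired with writer balance (float32 -> float32; writer required)
  owner: paired with writer owner (string -> int32; writer optional)
  seq: paired with writer seq (int64 -> bytes; writer optional)
  avatar: paired with writer avatar (bytes -> bytes; writer required)
  writer field verified has no reader counterpart
  addr.city: paired with writer addr.city (string -> string; writer required)
  addr.zip: paired with writer addr.zip (int64 -> int64; writer optional)
  addr.phone: paired with writer addr.phone (string -> string; writer required)
  writer field addr.retries has no reader counterpart
  R3 fires at owner
  R3 fires at seq
  => backward verdict for Shipment: BREAKING, 2 violation(s)
checking forward for Shipment: reader v1 against writer v2:
  extras: paired with writer extras (list<int64> -> list<int64>; writer optional)
  addr: paired with writer addr (Geo -> Geo; writer optional)
  balance: paired with writer balance (float32 -> float32; writer required)
  owner: paired with writer owner (int32 -> string; writer optional)
  seq: paired with writer seq (bytes -> int64; writer optional)
  avatar: paired with writer avatar (bytes -> bytes; writer required)
  verified has no writer counterpart
  addr.retries has no writer counterpart
  addr.city: paired with writer addr.city (string -> string; writer required)
  addr.zip: paired with writer addr.zip (int64 -> int64; writer optional)
  addr.phone: paired with writer addr.phone (string -> string; writer required)
  R3 fires at owner
  R3 fires at seq
  => forward verdict for Shipment: BREAKING, 2 violation(s)

backward: BREAKING [(owner, R3), (seq, R3)]; forward: BREAKING [(owner, R3), (seq, R3)]


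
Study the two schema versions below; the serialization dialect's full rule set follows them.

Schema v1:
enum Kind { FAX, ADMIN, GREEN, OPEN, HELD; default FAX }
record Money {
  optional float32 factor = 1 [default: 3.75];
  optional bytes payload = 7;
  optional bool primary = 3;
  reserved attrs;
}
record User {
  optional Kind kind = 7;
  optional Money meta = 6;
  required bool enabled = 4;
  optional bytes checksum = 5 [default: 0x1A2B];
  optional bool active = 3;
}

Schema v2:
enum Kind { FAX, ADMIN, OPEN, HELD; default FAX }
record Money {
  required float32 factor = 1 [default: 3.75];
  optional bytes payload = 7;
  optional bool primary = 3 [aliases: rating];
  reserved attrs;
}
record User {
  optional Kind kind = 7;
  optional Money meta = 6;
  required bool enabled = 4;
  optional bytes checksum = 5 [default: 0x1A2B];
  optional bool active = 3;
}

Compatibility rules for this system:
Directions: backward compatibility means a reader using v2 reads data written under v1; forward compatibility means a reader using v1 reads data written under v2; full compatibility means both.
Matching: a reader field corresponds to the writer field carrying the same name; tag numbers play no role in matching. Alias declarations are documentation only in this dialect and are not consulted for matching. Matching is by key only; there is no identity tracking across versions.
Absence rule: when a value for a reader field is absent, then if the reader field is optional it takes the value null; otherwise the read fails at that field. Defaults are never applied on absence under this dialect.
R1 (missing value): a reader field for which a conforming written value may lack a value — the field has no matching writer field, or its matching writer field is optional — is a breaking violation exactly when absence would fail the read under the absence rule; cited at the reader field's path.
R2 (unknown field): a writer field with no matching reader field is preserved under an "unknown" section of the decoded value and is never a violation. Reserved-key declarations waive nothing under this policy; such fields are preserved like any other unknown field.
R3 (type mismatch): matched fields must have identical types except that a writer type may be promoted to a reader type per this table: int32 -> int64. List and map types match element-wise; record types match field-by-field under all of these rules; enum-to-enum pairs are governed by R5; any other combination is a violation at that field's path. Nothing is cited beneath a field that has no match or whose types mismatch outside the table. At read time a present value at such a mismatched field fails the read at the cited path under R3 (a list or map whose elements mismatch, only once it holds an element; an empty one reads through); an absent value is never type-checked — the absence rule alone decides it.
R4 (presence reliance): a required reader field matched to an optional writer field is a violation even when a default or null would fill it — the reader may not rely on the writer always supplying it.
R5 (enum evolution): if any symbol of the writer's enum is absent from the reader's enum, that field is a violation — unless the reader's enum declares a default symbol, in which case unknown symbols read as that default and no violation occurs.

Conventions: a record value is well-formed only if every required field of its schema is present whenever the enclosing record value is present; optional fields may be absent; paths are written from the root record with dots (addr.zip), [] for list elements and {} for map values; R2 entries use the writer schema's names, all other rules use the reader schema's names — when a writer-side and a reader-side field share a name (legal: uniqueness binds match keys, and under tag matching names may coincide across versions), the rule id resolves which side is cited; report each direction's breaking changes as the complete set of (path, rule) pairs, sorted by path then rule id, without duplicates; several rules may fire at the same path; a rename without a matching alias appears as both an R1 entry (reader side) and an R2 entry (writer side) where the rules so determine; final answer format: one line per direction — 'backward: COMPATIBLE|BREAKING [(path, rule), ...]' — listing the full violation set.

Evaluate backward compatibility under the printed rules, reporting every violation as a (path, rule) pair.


backward: BREAKING [(meta.factor, R1), (meta.factor, R4)]

in User below, arrows point writer -> reader
checking backward for User: reader v2 against writer v1:
  kind <- kind (Kind -> Kind, writer optional)
  meta <- meta (Money -> Money, writer optional)
  enabled <- enabled (bool -> bool, writer required)
  checksum <- checksum (bytes -> bytes, writer optional)
  active <- active (bool -> bool, writer optional)
  meta.factor <- meta.factor (float32 -> float32, writer optional)
  meta.payload <- meta.payload (bytes -> bytes, writer optional)
  meta.primary <- meta.primary (bool -> bool, writer optional)
  rule R1 violated at meta.factor
  rule R4 violated at meta.factor
  => 2 violation(s): backward is BREAKING for User
ruling out the remaining User differences:
  enum Kind (field kind in record User): symbol GREEN removed -> fires no rule on User, leaving the asked answer as it is


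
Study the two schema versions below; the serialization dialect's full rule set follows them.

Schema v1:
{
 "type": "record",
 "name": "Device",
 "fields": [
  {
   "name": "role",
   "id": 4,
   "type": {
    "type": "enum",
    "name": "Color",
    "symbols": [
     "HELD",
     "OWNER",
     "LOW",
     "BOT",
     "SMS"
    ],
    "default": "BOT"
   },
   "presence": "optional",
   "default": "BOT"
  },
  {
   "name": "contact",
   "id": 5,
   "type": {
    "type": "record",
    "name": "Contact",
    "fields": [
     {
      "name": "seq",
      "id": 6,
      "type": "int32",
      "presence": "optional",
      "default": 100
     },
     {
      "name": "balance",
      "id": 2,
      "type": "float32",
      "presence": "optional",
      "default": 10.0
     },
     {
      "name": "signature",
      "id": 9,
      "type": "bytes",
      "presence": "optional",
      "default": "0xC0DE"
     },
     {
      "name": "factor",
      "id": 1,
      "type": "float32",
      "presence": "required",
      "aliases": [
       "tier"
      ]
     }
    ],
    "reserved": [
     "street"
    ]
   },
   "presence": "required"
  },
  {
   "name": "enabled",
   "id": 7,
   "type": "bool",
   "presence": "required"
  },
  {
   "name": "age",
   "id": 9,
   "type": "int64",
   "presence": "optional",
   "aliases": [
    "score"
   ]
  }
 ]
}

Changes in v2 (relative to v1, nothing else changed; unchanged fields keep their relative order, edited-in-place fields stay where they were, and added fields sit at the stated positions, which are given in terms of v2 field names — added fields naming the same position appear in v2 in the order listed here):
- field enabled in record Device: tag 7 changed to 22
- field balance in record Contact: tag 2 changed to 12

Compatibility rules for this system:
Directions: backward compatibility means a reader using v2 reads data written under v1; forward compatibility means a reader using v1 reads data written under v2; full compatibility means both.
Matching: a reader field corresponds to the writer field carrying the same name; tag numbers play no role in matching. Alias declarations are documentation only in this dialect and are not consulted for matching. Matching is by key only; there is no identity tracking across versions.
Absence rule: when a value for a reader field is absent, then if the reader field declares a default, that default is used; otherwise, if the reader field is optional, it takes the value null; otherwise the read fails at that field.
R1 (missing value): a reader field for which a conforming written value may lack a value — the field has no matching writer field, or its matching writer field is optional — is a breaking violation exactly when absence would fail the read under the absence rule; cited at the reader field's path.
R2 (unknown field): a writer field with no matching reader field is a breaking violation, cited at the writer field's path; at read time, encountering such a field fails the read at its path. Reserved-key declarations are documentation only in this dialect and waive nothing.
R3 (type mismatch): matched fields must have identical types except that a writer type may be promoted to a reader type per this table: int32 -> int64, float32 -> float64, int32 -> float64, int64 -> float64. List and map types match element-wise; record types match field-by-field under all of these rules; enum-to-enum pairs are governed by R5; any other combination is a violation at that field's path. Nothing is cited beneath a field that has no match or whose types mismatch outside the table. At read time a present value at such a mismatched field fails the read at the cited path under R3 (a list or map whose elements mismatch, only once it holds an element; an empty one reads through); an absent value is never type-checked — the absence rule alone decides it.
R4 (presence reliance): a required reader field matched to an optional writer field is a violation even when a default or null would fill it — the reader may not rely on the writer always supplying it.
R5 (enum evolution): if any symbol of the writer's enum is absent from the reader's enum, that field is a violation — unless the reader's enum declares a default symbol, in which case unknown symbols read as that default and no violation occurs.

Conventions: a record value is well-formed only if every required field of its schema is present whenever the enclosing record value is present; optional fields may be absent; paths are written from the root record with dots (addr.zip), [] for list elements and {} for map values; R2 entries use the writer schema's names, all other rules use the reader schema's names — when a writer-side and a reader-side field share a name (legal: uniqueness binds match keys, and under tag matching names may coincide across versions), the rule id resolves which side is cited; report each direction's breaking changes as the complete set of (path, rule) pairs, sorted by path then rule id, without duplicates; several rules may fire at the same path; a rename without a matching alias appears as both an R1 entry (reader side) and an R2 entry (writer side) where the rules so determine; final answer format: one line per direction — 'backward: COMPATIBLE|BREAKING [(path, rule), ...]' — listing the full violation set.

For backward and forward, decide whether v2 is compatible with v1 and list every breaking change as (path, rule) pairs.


backward: COMPATIBLE []; forward: COMPATIBLE []

arrows below run writer -> reader for Device
backward for Device (reader v2, writer v1):
  role: Color -> Color, writer optional; from role
  contact: Contact -> Contact, writer required; from contact
  enabled: bool -> bool, writer required; from enabled
  age: int64 -> int64, writer optional; from age
  contact.seq: int32 -> int32, writer optional; from contact.seq
  contact.balance: float32 -> float32, writer optional; from contact.balance
  contact.signature: bytes -> bytes, writer optional; from contact.signature
  contact.factor: float32 -> float32, writer required; from contact.factor
  nothing fires on Device: backward is COMPATIBLE
forward for Device (reader v1, writer v2):
  role: Color -> Color, writer optional; from role
  contact: Contact -> Contact, writer required; from contact
  enabled: bool -> bool, writer required; from enabled
  age: int64 -> int64, writer optional; from age
  contact.seq: int32 -> int32, writer optional; from contact.seq
  contact.balance: float32 -> float32, writer optional; from contact.balance
  contact.signature: bytes -> bytes, writer optional; from contact.signature
  contact.factor: float32 -> float32, writer required; from contact.factor
  nothing fires on Device: forward is COMPATIBLE


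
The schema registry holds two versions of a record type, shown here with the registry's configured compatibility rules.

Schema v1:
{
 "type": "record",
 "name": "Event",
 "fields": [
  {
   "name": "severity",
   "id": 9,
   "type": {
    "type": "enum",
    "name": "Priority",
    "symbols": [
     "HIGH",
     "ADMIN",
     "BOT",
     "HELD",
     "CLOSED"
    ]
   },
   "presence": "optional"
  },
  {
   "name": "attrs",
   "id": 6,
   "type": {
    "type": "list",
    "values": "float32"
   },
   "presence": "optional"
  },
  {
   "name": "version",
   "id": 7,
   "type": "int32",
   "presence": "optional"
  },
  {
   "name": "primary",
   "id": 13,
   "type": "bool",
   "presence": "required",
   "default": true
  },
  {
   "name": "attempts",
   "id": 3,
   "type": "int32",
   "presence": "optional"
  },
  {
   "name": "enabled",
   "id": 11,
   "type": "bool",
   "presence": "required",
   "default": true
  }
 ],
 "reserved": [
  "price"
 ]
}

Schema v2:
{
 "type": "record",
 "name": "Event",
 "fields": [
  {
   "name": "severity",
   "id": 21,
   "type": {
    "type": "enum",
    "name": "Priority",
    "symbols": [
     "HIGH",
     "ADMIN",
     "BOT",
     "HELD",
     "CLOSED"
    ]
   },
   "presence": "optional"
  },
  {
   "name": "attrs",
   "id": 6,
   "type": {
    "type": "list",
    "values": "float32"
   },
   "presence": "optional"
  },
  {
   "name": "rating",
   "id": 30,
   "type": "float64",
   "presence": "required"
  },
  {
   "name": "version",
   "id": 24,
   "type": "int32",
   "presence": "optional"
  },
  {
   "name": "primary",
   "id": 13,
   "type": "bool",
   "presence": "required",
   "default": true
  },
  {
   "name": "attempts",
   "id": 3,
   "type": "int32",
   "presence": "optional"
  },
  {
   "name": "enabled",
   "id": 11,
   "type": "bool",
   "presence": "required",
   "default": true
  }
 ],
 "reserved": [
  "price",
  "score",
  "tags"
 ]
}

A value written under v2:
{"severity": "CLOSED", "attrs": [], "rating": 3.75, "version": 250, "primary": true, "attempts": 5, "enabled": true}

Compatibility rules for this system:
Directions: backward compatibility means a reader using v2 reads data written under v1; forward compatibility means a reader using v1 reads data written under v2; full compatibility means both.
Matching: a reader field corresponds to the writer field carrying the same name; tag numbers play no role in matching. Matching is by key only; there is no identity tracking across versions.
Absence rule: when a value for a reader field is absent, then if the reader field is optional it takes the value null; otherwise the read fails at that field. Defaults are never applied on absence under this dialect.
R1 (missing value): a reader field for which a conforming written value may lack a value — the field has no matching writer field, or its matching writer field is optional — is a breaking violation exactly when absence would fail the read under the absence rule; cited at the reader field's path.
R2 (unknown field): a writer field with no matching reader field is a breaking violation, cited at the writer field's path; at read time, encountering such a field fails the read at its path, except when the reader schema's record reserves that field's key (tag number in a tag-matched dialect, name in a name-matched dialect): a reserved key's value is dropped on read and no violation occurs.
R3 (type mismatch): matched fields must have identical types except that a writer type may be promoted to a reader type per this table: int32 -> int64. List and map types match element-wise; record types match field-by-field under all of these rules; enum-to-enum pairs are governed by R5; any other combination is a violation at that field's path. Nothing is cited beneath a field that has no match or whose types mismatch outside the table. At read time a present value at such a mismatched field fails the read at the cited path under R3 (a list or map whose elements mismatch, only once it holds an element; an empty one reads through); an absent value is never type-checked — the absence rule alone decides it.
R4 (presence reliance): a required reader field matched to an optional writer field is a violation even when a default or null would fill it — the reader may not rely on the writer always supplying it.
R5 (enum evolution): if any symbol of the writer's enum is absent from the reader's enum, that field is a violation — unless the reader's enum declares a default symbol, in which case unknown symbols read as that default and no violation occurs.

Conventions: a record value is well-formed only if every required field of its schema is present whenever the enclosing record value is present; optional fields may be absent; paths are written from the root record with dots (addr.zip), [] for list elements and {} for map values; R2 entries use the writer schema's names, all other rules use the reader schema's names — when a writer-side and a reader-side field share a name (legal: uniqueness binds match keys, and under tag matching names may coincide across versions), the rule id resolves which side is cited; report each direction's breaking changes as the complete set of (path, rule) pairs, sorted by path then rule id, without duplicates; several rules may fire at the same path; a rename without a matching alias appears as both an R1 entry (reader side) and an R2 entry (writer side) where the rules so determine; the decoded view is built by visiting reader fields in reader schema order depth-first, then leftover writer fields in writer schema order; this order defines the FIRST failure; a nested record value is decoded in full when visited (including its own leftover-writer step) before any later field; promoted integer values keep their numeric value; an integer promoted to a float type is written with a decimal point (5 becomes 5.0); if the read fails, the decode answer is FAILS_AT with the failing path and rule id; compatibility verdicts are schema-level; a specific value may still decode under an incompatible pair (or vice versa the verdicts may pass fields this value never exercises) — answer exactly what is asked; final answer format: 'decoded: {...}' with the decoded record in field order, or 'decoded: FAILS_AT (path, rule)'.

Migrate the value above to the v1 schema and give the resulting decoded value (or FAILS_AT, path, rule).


arrows below run writer -> reader for Event
migrating the Event value to v1:
  severity := "CLOSED"
  attrs := []
  version := 250
  primary := true
  attempts := 5
  enabled := true
  read fails at rating under R2 (unknown field)
  => FAILS_AT (rating, R2)
diffs on Event not affecting the asked answer:
  field version in record Event: tag 7 changed to 24 -> inert under this dialect — no rule fires on Event and the result does not move
  field severity in record Event: tag 9 changed to 21 -> inert under this dialect — no rule fires on Event and the result does not move

decoded: FAILS_AT (rating, R2)


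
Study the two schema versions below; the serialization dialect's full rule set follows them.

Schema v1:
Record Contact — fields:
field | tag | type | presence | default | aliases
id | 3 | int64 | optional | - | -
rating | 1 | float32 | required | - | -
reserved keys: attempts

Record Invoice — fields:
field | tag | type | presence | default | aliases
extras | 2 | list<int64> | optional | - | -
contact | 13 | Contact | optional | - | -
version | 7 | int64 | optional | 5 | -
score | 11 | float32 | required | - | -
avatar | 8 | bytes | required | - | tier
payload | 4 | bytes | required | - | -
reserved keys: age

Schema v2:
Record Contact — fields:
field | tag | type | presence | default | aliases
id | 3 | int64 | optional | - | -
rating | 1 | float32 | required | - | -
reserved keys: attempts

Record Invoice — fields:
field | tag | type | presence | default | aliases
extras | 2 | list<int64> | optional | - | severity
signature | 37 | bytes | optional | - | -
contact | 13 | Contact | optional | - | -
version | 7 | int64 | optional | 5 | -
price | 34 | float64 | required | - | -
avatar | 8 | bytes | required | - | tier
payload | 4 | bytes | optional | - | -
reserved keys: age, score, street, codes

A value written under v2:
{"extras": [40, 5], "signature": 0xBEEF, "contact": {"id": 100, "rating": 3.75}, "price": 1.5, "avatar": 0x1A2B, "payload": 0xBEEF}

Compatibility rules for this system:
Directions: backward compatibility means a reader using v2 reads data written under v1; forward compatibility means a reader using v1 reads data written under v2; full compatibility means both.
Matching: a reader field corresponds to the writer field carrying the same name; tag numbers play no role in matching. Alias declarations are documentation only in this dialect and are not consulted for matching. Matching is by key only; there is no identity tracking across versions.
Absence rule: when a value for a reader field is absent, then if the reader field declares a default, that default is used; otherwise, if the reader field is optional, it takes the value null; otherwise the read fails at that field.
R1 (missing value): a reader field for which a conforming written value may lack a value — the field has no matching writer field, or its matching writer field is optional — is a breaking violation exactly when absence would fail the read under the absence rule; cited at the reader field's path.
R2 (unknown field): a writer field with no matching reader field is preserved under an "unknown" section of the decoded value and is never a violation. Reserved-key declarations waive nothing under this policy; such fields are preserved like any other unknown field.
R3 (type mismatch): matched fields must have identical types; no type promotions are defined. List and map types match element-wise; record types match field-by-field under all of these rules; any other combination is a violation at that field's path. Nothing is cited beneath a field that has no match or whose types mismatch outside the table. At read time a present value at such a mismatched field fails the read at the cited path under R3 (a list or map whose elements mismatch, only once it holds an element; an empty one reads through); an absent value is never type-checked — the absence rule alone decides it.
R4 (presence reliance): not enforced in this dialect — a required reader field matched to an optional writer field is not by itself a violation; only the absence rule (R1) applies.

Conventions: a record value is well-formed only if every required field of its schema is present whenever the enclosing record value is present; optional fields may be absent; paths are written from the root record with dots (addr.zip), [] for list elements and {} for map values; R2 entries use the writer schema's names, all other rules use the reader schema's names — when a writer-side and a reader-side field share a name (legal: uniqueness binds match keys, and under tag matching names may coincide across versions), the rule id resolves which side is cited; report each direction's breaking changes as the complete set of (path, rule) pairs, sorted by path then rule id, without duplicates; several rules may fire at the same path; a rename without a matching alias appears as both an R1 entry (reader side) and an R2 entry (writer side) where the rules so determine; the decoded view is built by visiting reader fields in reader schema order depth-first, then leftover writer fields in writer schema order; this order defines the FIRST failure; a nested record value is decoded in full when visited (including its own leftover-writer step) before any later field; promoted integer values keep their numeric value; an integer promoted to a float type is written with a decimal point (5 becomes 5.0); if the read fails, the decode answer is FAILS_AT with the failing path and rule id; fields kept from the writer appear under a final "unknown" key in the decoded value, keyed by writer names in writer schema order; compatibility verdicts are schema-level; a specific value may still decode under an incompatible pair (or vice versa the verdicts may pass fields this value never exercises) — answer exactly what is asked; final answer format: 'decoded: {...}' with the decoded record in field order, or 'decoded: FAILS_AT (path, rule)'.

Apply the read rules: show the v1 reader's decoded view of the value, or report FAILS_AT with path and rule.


arrows below run writer -> reader for Invoice
decode walk for Invoice under reader schema v1:
  extras := [40, 5]
  contact.id := 100
  contact.rating := 3.75
  version := 5 (missing; default applied)
  read fails at score under R1 (no fill)
  => FAILS_AT (score, R1)
the other Invoice changes do not affect what is asked:
  added field signature to record Invoice: optional bytes, tag 37 (in v2 it sits immediately before contact) -> fires no rule on Invoice under this dialect and leaves the result unchanged
  field payload in record Invoice: required changed to optional -> shifts the Invoice verdicts, not this decode
  added field price to record Invoice: required float64, tag 34 (in v2 it sits immediately before avatar) -> shifts the Invoice verdicts, not this decode

decoded: FAILS_AT (score, R1)
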